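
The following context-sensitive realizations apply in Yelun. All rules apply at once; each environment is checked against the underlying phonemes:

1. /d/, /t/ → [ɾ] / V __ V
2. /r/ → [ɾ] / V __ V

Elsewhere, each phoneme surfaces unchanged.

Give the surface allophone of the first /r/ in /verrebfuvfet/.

[r]

/r/ (between /e/ and /r/) fails the environment for rule 2, so it stays [r].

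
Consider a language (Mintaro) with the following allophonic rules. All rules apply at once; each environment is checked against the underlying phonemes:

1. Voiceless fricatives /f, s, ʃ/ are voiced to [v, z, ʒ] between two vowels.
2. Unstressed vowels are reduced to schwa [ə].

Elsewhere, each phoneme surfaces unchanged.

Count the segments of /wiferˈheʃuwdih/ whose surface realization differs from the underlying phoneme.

6

Segments that undergo a rule: /i/ → [ə] (rule 2); /f/ → [v] (rule 1); /e/ → [ə] (rule 2); /ʃ/ → [ʒ] (rule 1); /u/ → [ə] (rule 2); /i/ → [ə] (rule 2).
All other segments surface unchanged.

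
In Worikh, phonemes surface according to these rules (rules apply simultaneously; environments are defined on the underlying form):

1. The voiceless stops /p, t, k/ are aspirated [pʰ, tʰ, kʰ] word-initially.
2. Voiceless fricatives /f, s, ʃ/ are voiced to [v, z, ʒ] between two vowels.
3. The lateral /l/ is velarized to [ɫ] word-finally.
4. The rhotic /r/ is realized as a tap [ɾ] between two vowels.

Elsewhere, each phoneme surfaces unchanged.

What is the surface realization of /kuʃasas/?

[kʰuʒazas]

/k/ (word-initial) occurs word-initially → [kʰ] by rule 1.
/u/ stays [u].
/ʃ/ (between /u/ and /a/): between two vowels, so rule 2 applies → [ʒ].
/a/ (between /ʃ/ and /s/): no rule targets it → [a].
/s/ (between /a/ and /a/): between two vowels, so rule 2 applies → [z].
/a/ stays [a].
/s/ (word-final) fails the environment for rule 2, so it stays [s].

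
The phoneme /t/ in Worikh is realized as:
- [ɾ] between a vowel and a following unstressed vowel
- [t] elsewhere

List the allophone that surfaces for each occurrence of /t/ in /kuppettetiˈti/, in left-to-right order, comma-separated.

[t], [t], [ɾ], [t]

Occurrence 1 (position 6): no conditioning environment matches → elsewhere allophone [t].
Occurrence 2 (position 7): no conditioning environment matches → elsewhere allophone [t].
Occurrence 3 (position 9): between a vowel and a following unstressed vowel → [ɾ].
Occurrence 4 (position 11): no conditioning environment matches → elsewhere allophone [t].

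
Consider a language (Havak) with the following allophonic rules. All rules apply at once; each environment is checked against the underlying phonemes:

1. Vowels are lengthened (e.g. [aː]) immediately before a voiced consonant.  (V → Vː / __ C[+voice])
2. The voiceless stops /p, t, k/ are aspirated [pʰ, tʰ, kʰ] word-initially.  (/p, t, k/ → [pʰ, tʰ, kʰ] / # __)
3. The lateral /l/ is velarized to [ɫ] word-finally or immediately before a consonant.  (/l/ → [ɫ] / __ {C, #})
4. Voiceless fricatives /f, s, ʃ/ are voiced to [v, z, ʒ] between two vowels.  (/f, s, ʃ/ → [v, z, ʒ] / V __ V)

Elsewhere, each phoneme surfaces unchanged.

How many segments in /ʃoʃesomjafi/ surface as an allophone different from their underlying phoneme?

Segments that undergo a rule: /ʃ/ → [ʒ] (rule 4); /s/ → [z] (rule 4); /o/ → [oː] (rule 1); /f/ → [v] (rule 4).
All other segments surface unchanged.

4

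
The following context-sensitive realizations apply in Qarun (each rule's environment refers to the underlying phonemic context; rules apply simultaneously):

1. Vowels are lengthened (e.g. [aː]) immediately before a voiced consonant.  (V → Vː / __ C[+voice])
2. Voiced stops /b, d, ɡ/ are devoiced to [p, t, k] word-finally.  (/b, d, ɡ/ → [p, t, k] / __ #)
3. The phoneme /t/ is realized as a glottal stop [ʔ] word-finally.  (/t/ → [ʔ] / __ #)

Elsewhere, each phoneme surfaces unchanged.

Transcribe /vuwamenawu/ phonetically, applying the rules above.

[vuːwaːmeːnaːwu]

/v/ (word-initial): no rule targets it → [v].
Rule 1 applies to /u/ (between /v/ and /w/: before a voiced consonant) → [uː].
/w/ stays [w].
/a/ (between /w/ and /m/) occurs before a voiced consonant → [aː] by rule 1.
/m/ — not in any rule's target class → [m].
/e/ (between /m/ and /n/): before a voiced consonant, so rule 1 applies → [eː].
/n/ — not in any rule's target class → [n].
/a/ (between /n/ and /w/): before a voiced consonant, so rule 1 applies → [aː].
/w/ — not in any rule's target class → [w].
/u/ (word-final) is in the target of rule 1 but the environment (before a voiced consonant) is not met → [u].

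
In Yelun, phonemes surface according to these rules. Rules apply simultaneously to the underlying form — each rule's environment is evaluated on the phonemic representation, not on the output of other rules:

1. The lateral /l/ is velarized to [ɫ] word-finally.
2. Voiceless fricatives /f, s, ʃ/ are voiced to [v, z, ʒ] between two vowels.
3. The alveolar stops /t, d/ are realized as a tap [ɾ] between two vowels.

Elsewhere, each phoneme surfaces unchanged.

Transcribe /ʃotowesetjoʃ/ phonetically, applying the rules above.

[ʃoɾowezetjoʃ]

/ʃ/ (word-initial) is in the target of rule 2 but the environment (between two vowels) is not met → [ʃ].
/o/ — not in any rule's target class → [o].
Rule 3 applies to /t/ (between /o/ and /o/: between two vowels) → [ɾ].
/o/ — not in any rule's target class → [o].
/w/ (between /o/ and /e/) is unaffected → [w].
/e/ stays [e].
/s/ meets the environment for rule 2 (between two vowels) → [z].
/e/ (between /s/ and /t/) is unaffected → [e].
/t/ (between /e/ and /j/): rule 3 targets it, but not between two vowels → unchanged [t].
/j/ (between /t/ and /o/): no rule targets it → [j].
/o/ (between /j/ and /ʃ/) is unaffected → [o].
/ʃ/ — word-final; rule 2 does not apply here → [ʃ].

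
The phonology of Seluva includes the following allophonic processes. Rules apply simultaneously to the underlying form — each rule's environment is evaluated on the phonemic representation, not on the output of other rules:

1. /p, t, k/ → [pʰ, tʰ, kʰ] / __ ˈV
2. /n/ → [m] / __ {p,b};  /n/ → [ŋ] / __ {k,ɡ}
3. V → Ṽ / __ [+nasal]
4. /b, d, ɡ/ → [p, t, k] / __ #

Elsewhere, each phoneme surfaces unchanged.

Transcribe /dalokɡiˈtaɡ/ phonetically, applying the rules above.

/d/ — word-initial; rule 4 does not apply here → [d].
/a/ (between /d/ and /l/) is in the target of rule 3 but the environment (before a nasal consonant) is not met → [a].
/l/ — not in any rule's target class → [l].
/o/ (between /l/ and /k/) fails the environment for rule 3, so it stays [o].
/k/ (between /o/ and /ɡ/): rule 1 targets it, but not immediately before a stressed vowel → unchanged [k].
/ɡ/ (between /k/ and /i/): rule 4 targets it, but not word-finally → unchanged [ɡ].
/i/ (between /ɡ/ and /t/) is in the target of rule 3 but the environment (before a nasal consonant) is not met → [i].
/t/ meets the environment for rule 1 (immediately before a stressed vowel) → [tʰ].
/a/ (between /t/ and /ɡ/): rule 3 targets it, but not before a nasal consonant → unchanged [a].
Rule 4 applies to /ɡ/ (word-final: word-finally) → [k].

[dalokɡiˈtʰak]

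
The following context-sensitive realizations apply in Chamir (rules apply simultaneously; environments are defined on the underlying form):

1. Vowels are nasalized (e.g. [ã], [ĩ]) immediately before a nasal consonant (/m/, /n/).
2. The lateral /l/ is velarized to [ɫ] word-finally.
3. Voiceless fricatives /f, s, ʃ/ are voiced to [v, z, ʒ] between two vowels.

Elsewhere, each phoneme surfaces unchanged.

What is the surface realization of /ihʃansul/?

[ihʃãnsuɫ]

/i/ (word-initial) is in the target of rule 1 but the environment (before a nasal consonant) is not met → [i].
/h/ stays [h].
/ʃ/ — between /h/ and /a/; rule 3 does not apply here → [ʃ].
Rule 1 applies to /a/ (between /ʃ/ and /n/: before a nasal consonant) → [ã].
/n/ stays [n].
/s/ (between /n/ and /u/) fails the environment for rule 3, so it stays [s].
/u/ (between /s/ and /l/) is in the target of rule 1 but the environment (before a nasal consonant) is not met → [u].
/l/ (word-final) occurs word-finally → [ɫ] by rule 2.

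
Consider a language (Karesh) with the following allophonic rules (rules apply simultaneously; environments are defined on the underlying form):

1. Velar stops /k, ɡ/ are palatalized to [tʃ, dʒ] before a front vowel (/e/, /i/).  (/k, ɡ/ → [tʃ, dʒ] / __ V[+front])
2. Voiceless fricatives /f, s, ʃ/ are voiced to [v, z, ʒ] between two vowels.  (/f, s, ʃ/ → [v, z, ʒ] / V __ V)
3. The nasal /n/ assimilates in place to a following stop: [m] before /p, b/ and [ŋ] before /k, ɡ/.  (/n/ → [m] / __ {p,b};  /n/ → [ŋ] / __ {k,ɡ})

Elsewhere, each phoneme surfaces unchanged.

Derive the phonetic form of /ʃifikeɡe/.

[ʃivitʃedʒe]

/ʃ/ (word-initial) fails the environment for rule 2, so it stays [ʃ].
/i/ — not in any rule's target class → [i].
/f/ (between /i/ and /i/) occurs between two vowels → [v] by rule 2.
/i/ stays [i].
Rule 1 applies to /k/ (between /i/ and /e/: before a front vowel) → [tʃ].
/e/ — not in any rule's target class → [e].
/ɡ/ — between /e/ and /e/, before a front vowel — surfaces as [dʒ] (rule 1).
/e/ (word-final): no rule targets it → [e].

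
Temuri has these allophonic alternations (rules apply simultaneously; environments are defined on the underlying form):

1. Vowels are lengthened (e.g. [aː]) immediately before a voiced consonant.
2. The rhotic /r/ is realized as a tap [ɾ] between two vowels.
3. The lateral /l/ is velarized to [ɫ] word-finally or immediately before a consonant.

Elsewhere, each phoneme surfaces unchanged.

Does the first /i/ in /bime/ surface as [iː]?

Rule 1 applies to /i/ (between /b/ and /m/: before a voiced consonant) → [iː].
The actual realization is [iː], which matches [iː].

Yes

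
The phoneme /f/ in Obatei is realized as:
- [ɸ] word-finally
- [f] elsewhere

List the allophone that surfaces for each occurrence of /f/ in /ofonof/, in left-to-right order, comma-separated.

Occurrence 1 (position 2): no conditioning environment matches → elsewhere allophone [f].
Occurrence 2 (position 6): word-finally → [ɸ].

[f], [ɸ]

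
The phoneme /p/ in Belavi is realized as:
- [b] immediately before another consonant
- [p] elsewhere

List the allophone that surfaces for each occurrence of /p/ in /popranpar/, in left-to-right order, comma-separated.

Occurrence 1 (position 1): no conditioning environment matches → elsewhere allophone [p].
Occurrence 2 (position 3): immediately before another consonant → [b].
Occurrence 3 (position 7): no conditioning environment matches → elsewhere allophone [p].

[p], [b], [p]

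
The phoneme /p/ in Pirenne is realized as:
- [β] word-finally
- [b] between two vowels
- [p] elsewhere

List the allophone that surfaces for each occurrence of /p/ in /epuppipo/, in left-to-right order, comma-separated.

Occurrence 1 (position 2): between two vowels → [b].
Occurrence 2 (position 4): no conditioning environment matches → elsewhere allophone [p].
Occurrence 3 (position 5): no conditioning environment matches → elsewhere allophone [p].
Occurrence 4 (position 7): between two vowels → [b].

[b], [p], [p], [b]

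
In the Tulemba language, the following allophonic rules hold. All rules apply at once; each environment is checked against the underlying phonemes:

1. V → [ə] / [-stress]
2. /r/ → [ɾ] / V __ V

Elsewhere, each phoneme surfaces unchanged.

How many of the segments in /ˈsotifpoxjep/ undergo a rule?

3

Segments that undergo a rule: /i/ → [ə] (rule 1); /o/ → [ə] (rule 1); /e/ → [ə] (rule 1).
All other segments surface unchanged.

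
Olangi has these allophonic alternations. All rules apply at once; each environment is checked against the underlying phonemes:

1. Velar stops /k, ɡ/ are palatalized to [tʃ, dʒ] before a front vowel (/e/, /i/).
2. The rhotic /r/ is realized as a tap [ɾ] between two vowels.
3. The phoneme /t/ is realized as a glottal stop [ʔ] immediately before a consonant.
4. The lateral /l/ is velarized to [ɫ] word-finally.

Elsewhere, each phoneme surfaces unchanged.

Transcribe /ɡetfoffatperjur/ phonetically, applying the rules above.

/ɡ/ meets the environment for rule 1 (before a front vowel) → [dʒ].
/e/ (between /ɡ/ and /t/): no rule targets it → [e].
/t/ — between /e/ and /f/, immediately before a consonant — surfaces as [ʔ] (rule 3).
/f/ (between /t/ and /o/): no rule targets it → [f].
/o/ stays [o].
/f/ — not in any rule's target class → [f].
/f/ stays [f].
/a/ stays [a].
/t/ meets the environment for rule 3 (immediately before a consonant) → [ʔ].
/p/ stays [p].
/e/ — not in any rule's target class → [e].
/r/ — between /e/ and /j/; rule 2 does not apply here → [r].
/j/ (between /r/ and /u/) is unaffected → [j].
/u/ (between /j/ and /r/) is unaffected → [u].
/r/ (word-final): rule 2 targets it, but not between two vowels → unchanged [r].

[dʒeʔfoffaʔperjur]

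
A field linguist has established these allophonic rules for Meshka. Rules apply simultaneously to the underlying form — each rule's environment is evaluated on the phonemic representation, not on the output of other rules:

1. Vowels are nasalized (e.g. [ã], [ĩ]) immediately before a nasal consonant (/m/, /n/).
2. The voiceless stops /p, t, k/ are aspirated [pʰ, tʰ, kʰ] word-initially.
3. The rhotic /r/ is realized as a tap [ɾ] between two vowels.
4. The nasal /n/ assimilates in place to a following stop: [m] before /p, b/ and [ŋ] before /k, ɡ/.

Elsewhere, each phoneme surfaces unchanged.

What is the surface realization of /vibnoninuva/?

[vibnõnĩnuva]

/v/ — not in any rule's target class → [v].
/i/ (between /v/ and /b/) is in the target of rule 1 but the environment (before a nasal consonant) is not met → [i].
/b/ stays [b].
/n/ — between /b/ and /o/; rule 4 does not apply here → [n].
/o/ meets the environment for rule 1 (before a nasal consonant) → [õ].
/n/ — between /o/ and /i/; rule 4 does not apply here → [n].
/i/ (between /n/ and /n/) occurs before a nasal consonant → [ĩ] by rule 1.
/n/ (between /i/ and /u/) fails the environment for rule 4, so it stays [n].
/u/ (between /n/ and /v/) is in the target of rule 1 but the environment (before a nasal consonant) is not met → [u].
/v/ — not in any rule's target class → [v].
/a/ — word-final; rule 1 does not apply here → [a].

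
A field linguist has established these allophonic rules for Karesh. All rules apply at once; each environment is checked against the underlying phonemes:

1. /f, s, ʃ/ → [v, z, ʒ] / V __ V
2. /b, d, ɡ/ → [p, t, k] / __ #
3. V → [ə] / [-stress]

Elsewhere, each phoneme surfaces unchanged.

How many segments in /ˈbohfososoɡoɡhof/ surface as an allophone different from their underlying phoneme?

7

Segments that undergo a rule: /o/ → [ə] (rule 3); /s/ → [z] (rule 1); /o/ → [ə] (rule 3); /s/ → [z] (rule 1); /o/ → [ə] (rule 3); /o/ → [ə] (rule 3); /o/ → [ə] (rule 3).
All other segments surface unchanged.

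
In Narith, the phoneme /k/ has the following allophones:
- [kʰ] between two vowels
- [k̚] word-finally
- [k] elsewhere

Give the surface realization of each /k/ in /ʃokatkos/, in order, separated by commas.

[kʰ], [k]

Occurrence 1 (position 3): between two vowels → [kʰ].
Occurrence 2 (position 6): no conditioning environment matches → elsewhere allophone [k].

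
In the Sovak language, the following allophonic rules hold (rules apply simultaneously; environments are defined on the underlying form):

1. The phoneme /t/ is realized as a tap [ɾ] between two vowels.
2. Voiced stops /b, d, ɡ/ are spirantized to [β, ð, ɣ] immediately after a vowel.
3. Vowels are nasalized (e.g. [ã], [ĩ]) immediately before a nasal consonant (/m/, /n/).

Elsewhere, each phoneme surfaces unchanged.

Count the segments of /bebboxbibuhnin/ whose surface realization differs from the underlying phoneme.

3

Segments that undergo a rule: /b/ → [β] (rule 2); /b/ → [β] (rule 2); /i/ → [ĩ] (rule 3).
All other segments surface unchanged.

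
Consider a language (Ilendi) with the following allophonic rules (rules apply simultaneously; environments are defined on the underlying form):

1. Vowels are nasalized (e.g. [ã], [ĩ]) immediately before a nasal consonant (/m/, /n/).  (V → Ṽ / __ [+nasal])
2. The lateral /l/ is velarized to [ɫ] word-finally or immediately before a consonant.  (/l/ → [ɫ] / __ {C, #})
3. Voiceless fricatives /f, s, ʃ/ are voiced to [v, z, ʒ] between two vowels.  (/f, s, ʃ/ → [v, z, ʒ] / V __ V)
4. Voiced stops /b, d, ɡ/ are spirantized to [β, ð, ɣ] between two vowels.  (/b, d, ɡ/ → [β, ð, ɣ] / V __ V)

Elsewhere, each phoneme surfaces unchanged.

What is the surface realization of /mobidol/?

/o/ (between /m/ and /b/): rule 1 targets it, but not before a nasal consonant → unchanged [o].
/b/ (between /o/ and /i/): between two vowels, so rule 4 applies → [β].
/i/ (between /b/ and /d/) is in the target of rule 1 but the environment (before a nasal consonant) is not met → [i].
/d/ meets the environment for rule 4 (between two vowels) → [ð].
/o/ — between /d/ and /l/; rule 1 does not apply here → [o].
Rule 2 applies to /l/ (word-final: word-finally or immediately before a consonant) → [ɫ].

[moβiðoɫ]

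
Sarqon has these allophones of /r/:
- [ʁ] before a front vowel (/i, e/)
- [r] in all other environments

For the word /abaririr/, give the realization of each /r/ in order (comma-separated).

[ʁ], [ʁ], [r]

Occurrence 1 (position 4): before a front vowel (/i, e/) → [ʁ].
Occurrence 2 (position 6): before a front vowel (/i, e/) → [ʁ].
Occurrence 3 (position 8): no conditioning environment matches → elsewhere allophone [r].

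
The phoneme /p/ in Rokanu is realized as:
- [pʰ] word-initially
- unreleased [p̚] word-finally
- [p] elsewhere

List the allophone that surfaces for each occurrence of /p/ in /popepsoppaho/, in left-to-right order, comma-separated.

[pʰ], [p], [p], [p], [p]

Occurrence 1 (position 1): word-initially → [pʰ].
Occurrence 2 (position 3): no conditioning environment matches → elsewhere allophone [p].
Occurrence 3 (position 5): no conditioning environment matches → elsewhere allophone [p].
Occurrence 4 (position 8): no conditioning environment matches → elsewhere allophone [p].
Occurrence 5 (position 9): no conditioning environment matches → elsewhere allophone [p].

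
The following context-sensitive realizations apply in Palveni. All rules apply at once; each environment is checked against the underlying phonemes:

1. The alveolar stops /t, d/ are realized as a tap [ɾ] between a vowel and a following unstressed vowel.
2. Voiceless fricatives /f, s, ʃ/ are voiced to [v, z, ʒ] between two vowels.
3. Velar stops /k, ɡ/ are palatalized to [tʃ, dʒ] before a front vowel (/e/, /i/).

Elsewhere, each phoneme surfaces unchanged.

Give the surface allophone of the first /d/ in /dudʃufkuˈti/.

/d/ (word-initial): rule 1 targets it, but not between a vowel and a following unstressed vowel → unchanged [d].

[d]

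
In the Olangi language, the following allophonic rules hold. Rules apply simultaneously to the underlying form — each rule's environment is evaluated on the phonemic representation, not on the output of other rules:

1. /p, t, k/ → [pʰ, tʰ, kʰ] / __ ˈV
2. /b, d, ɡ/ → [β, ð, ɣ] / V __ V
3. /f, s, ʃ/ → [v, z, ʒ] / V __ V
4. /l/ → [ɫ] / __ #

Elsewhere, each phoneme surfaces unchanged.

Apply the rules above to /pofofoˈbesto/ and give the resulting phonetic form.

/p/ (word-initial): rule 1 targets it, but not immediately before a stressed vowel → unchanged [p].
/o/ (between /p/ and /f/) is unaffected → [o].
/f/ (between /o/ and /o/): between two vowels, so rule 3 applies → [v].
/o/ (between /f/ and /f/) is unaffected → [o].
/f/ meets the environment for rule 3 (between two vowels) → [v].
/o/ stays [o].
Rule 2 applies to /b/ (between /o/ and /e/: between two vowels) → [β].
/e/ (between /b/ and /s/): no rule targets it → [e].
/s/ (between /e/ and /t/): rule 3 targets it, but not between two vowels → unchanged [s].
/t/ — between /s/ and /o/; rule 1 does not apply here → [t].
/o/ (word-final) is unaffected → [o].

[povovoˈβesto]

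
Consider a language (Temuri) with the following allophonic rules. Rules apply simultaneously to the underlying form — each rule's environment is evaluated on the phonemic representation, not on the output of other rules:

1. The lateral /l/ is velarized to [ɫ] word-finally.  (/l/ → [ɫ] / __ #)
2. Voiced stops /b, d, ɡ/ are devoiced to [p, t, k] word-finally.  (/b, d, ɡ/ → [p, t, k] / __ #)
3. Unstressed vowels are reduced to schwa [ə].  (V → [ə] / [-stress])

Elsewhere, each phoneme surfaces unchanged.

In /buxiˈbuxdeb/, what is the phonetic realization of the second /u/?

[u]

/u/ (between /b/ and /x/) fails the environment for rule 3, so it stays [u].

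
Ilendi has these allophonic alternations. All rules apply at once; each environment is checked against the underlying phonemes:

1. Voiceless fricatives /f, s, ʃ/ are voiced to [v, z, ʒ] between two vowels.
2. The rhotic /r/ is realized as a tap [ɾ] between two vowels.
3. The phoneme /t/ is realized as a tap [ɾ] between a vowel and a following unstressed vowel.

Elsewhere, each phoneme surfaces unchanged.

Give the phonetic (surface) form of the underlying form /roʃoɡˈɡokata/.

/r/ (word-initial) fails the environment for rule 2, so it stays [r].
/ʃ/ (between /o/ and /o/) occurs between two vowels → [ʒ] by rule 1.
Rule 3 applies to /t/ (between /a/ and /a/: between a vowel and a following unstressed vowel) → [ɾ].

[roʒoɡˈɡokaɾa]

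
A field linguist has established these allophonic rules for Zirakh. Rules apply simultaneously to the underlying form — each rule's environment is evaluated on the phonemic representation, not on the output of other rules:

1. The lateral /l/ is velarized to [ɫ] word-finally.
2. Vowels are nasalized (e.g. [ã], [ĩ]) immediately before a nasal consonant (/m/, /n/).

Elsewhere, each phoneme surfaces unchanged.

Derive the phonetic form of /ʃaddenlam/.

[ʃaddẽnlãm]

/ʃ/ (word-initial): no rule targets it → [ʃ].
/a/ (between /ʃ/ and /d/) fails the environment for rule 2, so it stays [a].
/d/ (between /a/ and /d/) is unaffected → [d].
/d/ stays [d].
/e/ meets the environment for rule 2 (before a nasal consonant) → [ẽ].
/n/ (between /e/ and /l/) is unaffected → [n].
/l/ (between /n/ and /a/) is in the target of rule 1 but the environment (word-finally) is not met → [l].
/a/ — between /l/ and /m/, before a nasal consonant — surfaces as [ã] (rule 2).
/m/ (word-final) is unaffected → [m].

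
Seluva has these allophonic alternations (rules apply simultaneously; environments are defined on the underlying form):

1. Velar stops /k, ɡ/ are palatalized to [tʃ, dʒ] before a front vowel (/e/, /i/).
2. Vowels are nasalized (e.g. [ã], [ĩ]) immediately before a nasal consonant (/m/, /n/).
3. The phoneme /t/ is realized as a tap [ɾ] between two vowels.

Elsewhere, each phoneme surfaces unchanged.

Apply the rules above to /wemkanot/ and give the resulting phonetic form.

[wẽmkãnot]

/w/ — not in any rule's target class → [w].
Rule 2 applies to /e/ (between /w/ and /m/: before a nasal consonant) → [ẽ].
/m/ stays [m].
/k/ (between /m/ and /a/): rule 1 targets it, but not before a front vowel → unchanged [k].
/a/ (between /k/ and /n/): before a nasal consonant, so rule 2 applies → [ã].
/n/ — not in any rule's target class → [n].
/o/ (between /n/ and /t/) fails the environment for rule 2, so it stays [o].
/t/ (word-final): rule 3 targets it, but not between two vowels → unchanged [t].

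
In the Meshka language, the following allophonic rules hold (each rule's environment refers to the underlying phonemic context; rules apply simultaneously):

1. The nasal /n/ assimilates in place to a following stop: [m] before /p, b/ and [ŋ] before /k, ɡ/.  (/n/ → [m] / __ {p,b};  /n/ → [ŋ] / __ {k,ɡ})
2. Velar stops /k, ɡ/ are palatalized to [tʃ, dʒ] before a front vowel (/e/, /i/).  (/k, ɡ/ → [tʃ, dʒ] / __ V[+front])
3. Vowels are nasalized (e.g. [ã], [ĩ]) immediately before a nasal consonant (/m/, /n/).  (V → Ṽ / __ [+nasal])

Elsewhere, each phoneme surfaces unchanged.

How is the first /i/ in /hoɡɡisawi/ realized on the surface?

/i/ (between /ɡ/ and /s/) fails the environment for rule 3, so it stays [i].

[i]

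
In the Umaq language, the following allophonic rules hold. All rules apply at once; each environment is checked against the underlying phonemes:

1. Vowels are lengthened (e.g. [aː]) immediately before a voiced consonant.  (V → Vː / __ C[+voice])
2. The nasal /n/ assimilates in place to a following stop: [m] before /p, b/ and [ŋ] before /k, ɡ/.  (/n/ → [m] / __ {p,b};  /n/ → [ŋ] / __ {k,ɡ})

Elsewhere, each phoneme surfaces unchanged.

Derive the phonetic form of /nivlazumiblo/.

[niːvlaːzuːmiːblo]

/n/ (word-initial) is in the target of rule 2 but the environment (before a labial or velar stop) is not met → [n].
/i/ meets the environment for rule 1 (before a voiced consonant) → [iː].
/v/ stays [v].
/l/ — not in any rule's target class → [l].
/a/ (between /l/ and /z/) occurs before a voiced consonant → [aː] by rule 1.
/z/ stays [z].
/u/ meets the environment for rule 1 (before a voiced consonant) → [uː].
/m/ — not in any rule's target class → [m].
/i/ — between /m/ and /b/, before a voiced consonant — surfaces as [iː] (rule 1).
/b/ stays [b].
/l/ — not in any rule's target class → [l].
/o/ (word-final) is in the target of rule 1 but the environment (before a voiced consonant) is not met → [o].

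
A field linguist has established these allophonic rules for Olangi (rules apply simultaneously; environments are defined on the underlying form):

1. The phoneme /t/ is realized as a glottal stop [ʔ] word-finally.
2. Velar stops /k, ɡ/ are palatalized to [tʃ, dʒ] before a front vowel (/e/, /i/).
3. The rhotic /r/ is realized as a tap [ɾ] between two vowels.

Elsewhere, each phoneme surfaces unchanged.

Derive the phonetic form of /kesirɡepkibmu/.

/k/ (word-initial) occurs before a front vowel → [tʃ] by rule 2.
/e/ stays [e].
/s/ — not in any rule's target class → [s].
/i/ — not in any rule's target class → [i].
/r/ (between /i/ and /ɡ/): rule 3 targets it, but not between two vowels → unchanged [r].
/ɡ/ meets the environment for rule 2 (before a front vowel) → [dʒ].
/e/ stays [e].
/p/ (between /e/ and /k/): no rule targets it → [p].
/k/ (between /p/ and /i/) occurs before a front vowel → [tʃ] by rule 2.
/i/ (between /k/ and /b/) is unaffected → [i].
/b/ (between /i/ and /m/): no rule targets it → [b].
/m/ (between /b/ and /u/) is unaffected → [m].
/u/ stays [u].

[tʃesirdʒeptʃibmu]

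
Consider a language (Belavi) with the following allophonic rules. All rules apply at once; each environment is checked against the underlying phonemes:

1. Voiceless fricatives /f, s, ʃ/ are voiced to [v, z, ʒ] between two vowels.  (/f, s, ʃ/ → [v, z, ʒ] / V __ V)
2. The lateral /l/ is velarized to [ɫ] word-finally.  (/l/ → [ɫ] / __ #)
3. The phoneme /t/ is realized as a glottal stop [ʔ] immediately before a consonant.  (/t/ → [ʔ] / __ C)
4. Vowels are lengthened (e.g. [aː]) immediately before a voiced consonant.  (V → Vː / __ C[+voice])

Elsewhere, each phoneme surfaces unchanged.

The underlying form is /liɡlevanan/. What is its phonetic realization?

/l/ (word-initial) fails the environment for rule 2, so it stays [l].
/i/ (between /l/ and /ɡ/) occurs before a voiced consonant → [iː] by rule 4.
/ɡ/ (between /i/ and /l/) is unaffected → [ɡ].
/l/ (between /ɡ/ and /e/) fails the environment for rule 2, so it stays [l].
/e/ (between /l/ and /v/) occurs before a voiced consonant → [eː] by rule 4.
/v/ (between /e/ and /a/) is unaffected → [v].
Rule 4 applies to /a/ (between /v/ and /n/: before a voiced consonant) → [aː].
/n/ (between /a/ and /a/) is unaffected → [n].
Rule 4 applies to /a/ (between /n/ and /n/: before a voiced consonant) → [aː].
/n/ stays [n].

[liːɡleːvaːnaːn]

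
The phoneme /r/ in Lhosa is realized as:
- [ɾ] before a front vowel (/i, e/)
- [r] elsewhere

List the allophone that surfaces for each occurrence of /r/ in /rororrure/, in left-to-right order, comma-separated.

[r], [r], [r], [r], [ɾ]

Occurrence 1 (position 1): no conditioning environment matches → elsewhere allophone [r].
Occurrence 2 (position 3): no conditioning environment matches → elsewhere allophone [r].
Occurrence 3 (position 5): no conditioning environment matches → elsewhere allophone [r].
Occurrence 4 (position 6): no conditioning environment matches → elsewhere allophone [r].
Occurrence 5 (position 8): before a front vowel (/i, e/) → [ɾ].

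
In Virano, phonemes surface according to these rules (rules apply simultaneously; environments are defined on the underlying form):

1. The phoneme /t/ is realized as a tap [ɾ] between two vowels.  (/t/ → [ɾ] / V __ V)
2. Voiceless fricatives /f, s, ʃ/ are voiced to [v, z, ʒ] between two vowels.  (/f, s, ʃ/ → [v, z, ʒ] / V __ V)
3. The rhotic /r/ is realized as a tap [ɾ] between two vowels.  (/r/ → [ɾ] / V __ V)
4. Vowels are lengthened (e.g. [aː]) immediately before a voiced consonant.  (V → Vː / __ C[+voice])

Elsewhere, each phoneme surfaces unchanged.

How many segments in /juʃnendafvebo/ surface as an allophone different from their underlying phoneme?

2

Segments that undergo a rule: /e/ → [eː] (rule 4); /e/ → [eː] (rule 4).
All other segments surface unchanged.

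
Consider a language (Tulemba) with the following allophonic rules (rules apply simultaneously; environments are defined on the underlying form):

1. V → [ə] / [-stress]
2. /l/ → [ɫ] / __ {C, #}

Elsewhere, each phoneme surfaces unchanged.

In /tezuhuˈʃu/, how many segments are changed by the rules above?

Segments that undergo a rule: /e/ → [ə] (rule 1); /u/ → [ə] (rule 1); /u/ → [ə] (rule 1).
All other segments surface unchanged.

3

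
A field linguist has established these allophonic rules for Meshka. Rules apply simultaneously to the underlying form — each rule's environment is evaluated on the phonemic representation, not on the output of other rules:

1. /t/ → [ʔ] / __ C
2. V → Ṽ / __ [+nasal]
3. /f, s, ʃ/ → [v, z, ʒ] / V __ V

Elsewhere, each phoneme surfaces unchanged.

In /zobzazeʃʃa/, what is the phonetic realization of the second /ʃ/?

/ʃ/ (between /ʃ/ and /a/): rule 3 targets it, but not between two vowels → unchanged [ʃ].

[ʃ]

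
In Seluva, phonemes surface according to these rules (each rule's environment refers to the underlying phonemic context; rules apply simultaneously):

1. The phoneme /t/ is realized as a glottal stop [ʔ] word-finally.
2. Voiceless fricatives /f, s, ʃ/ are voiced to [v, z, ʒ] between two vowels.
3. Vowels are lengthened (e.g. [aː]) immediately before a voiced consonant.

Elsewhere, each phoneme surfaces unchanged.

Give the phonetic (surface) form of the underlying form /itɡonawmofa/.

[itɡoːnaːwmova]

/i/ (word-initial) is in the target of rule 3 but the environment (before a voiced consonant) is not met → [i].
/t/ — between /i/ and /ɡ/; rule 1 does not apply here → [t].
/ɡ/ (between /t/ and /o/) is unaffected → [ɡ].
/o/ meets the environment for rule 3 (before a voiced consonant) → [oː].
/n/ — not in any rule's target class → [n].
/a/ (between /n/ and /w/) occurs before a voiced consonant → [aː] by rule 3.
/w/ (between /a/ and /m/) is unaffected → [w].
/m/ (between /w/ and /o/) is unaffected → [m].
/o/ (between /m/ and /f/): rule 3 targets it, but not before a voiced consonant → unchanged [o].
/f/ meets the environment for rule 2 (between two vowels) → [v].
/a/ — word-final; rule 3 does not apply here → [a].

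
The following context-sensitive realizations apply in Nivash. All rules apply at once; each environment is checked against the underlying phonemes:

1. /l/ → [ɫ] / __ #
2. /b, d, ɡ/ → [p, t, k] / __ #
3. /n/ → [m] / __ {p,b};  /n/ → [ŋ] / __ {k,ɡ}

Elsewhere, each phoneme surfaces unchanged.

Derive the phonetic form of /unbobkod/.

/u/ (word-initial): no rule targets it → [u].
/n/ (between /u/ and /b/): before a labial or velar stop, so rule 3 applies → [m].
/b/ (between /n/ and /o/): rule 2 targets it, but not word-finally → unchanged [b].
/o/ — not in any rule's target class → [o].
/b/ — between /o/ and /k/; rule 2 does not apply here → [b].
/k/ stays [k].
/o/ (between /k/ and /d/) is unaffected → [o].
/d/ (word-final): word-finally, so rule 2 applies → [t].

[umbobkot]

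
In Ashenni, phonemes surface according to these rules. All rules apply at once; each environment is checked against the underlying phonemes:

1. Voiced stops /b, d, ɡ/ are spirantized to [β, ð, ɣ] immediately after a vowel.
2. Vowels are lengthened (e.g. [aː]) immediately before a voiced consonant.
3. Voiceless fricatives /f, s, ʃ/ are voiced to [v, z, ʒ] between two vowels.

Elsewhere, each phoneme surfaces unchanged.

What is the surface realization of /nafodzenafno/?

/a/ (between /n/ and /f/) is in the target of rule 2 but the environment (before a voiced consonant) is not met → [a].
Rule 3 applies to /f/ (between /a/ and /o/: between two vowels) → [v].
/o/ (between /f/ and /d/) occurs before a voiced consonant → [oː] by rule 2.
/d/ (between /o/ and /z/) occurs immediately after a vowel → [ð] by rule 1.
/e/ (between /z/ and /n/) occurs before a voiced consonant → [eː] by rule 2.
/a/ (between /n/ and /f/) is in the target of rule 2 but the environment (before a voiced consonant) is not met → [a].
/f/ (between /a/ and /n/): rule 3 targets it, but not between two vowels → unchanged [f].
/o/ — word-final; rule 2 does not apply here → [o].

[navoːðzeːnafno]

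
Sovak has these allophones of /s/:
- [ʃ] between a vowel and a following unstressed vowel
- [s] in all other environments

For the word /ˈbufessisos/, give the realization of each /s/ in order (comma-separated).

[s], [s], [ʃ], [s]

Occurrence 1 (position 5): no conditioning environment matches → elsewhere allophone [s].
Occurrence 2 (position 6): no conditioning environment matches → elsewhere allophone [s].
Occurrence 3 (position 8): between a vowel and a following unstressed vowel → [ʃ].
Occurrence 4 (position 10): no conditioning environment matches → elsewhere allophone [s].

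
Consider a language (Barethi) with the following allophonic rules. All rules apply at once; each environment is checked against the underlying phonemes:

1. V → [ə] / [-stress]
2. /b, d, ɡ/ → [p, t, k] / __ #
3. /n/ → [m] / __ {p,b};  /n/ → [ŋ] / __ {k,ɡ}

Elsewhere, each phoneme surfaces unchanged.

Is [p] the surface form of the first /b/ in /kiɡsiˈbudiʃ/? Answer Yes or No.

/b/ (between /i/ and /u/) is in the target of rule 2 but the environment (word-finally) is not met → [b].
The actual realization is [b], not [p].

No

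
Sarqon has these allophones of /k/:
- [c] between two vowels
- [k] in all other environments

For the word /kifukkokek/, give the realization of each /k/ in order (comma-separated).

[k], [k], [k], [c], [k]

Occurrence 1 (position 1): no conditioning environment matches → elsewhere allophone [k].
Occurrence 2 (position 5): no conditioning environment matches → elsewhere allophone [k].
Occurrence 3 (position 6): no conditioning environment matches → elsewhere allophone [k].
Occurrence 4 (position 8): between two vowels → [c].
Occurrence 5 (position 10): no conditioning environment matches → elsewhere allophone [k].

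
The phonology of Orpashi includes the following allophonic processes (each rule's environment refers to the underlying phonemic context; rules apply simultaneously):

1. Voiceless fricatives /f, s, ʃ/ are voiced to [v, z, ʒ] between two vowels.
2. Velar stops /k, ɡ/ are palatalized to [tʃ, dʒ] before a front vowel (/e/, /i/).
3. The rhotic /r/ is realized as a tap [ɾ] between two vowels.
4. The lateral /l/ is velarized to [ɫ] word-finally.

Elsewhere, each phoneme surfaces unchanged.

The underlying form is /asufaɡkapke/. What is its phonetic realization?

/a/ (word-initial) is unaffected → [a].
Rule 1 applies to /s/ (between /a/ and /u/: between two vowels) → [z].
/u/ — not in any rule's target class → [u].
Rule 1 applies to /f/ (between /u/ and /a/: between two vowels) → [v].
/a/ (between /f/ and /ɡ/): no rule targets it → [a].
/ɡ/ — between /a/ and /k/; rule 2 does not apply here → [ɡ].
/k/ (between /ɡ/ and /a/): rule 2 targets it, but not before a front vowel → unchanged [k].
/a/ (between /k/ and /p/) is unaffected → [a].
/p/ (between /a/ and /k/): no rule targets it → [p].
/k/ (between /p/ and /e/) occurs before a front vowel → [tʃ] by rule 2.
/e/ (word-final) is unaffected → [e].

[azuvaɡkaptʃe]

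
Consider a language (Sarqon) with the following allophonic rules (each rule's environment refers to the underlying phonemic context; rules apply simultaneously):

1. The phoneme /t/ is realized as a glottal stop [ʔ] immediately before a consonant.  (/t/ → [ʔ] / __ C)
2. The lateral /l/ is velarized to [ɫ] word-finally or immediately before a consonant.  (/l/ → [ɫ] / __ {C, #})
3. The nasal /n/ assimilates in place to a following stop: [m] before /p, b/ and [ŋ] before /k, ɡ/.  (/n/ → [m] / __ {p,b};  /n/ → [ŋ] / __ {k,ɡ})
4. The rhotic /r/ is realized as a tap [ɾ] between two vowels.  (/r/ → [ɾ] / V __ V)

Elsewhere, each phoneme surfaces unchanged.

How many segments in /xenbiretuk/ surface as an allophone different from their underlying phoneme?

Segments that undergo a rule: /n/ → [m] (rule 3); /r/ → [ɾ] (rule 4).
All other segments surface unchanged.

2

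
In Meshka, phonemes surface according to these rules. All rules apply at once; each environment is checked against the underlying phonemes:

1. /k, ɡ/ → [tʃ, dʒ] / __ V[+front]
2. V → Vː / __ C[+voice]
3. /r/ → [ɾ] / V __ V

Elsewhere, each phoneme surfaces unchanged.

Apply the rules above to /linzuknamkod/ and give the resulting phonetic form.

/l/ (word-initial): no rule targets it → [l].
Rule 2 applies to /i/ (between /l/ and /n/: before a voiced consonant) → [iː].
/n/ (between /i/ and /z/): no rule targets it → [n].
/z/ (between /n/ and /u/): no rule targets it → [z].
/u/ (between /z/ and /k/) fails the environment for rule 2, so it stays [u].
/k/ — between /u/ and /n/; rule 1 does not apply here → [k].
/n/ stays [n].
/a/ — between /n/ and /m/, before a voiced consonant — surfaces as [aː] (rule 2).
/m/ stays [m].
/k/ (between /m/ and /o/) is in the target of rule 1 but the environment (before a front vowel) is not met → [k].
/o/ meets the environment for rule 2 (before a voiced consonant) → [oː].
/d/ stays [d].

[liːnzuknaːmkoːd]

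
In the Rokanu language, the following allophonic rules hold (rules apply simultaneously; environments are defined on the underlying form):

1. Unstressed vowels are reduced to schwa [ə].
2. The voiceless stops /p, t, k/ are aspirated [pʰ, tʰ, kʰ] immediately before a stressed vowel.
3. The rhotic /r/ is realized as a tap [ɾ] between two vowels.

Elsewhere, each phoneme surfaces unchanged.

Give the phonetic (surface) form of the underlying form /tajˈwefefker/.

[təjˈwefəfkər]

/t/ (word-initial) is in the target of rule 2 but the environment (immediately before a stressed vowel) is not met → [t].
/a/ — between /t/ and /j/, in an unstressed syllable — surfaces as [ə] (rule 1).
/j/ — not in any rule's target class → [j].
/w/ (between /j/ and /e/): no rule targets it → [w].
/e/ (between /w/ and /f/) is in the target of rule 1 but the environment (in an unstressed syllable) is not met → [e].
/f/ — not in any rule's target class → [f].
/e/ meets the environment for rule 1 (in an unstressed syllable) → [ə].
/f/ stays [f].
/k/ (between /f/ and /e/) is in the target of rule 2 but the environment (immediately before a stressed vowel) is not met → [k].
/e/ — between /k/ and /r/, in an unstressed syllable — surfaces as [ə] (rule 1).
/r/ (word-final) is in the target of rule 3 but the environment (between two vowels) is not met → [r].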